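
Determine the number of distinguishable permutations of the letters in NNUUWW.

90

Letter multiplicities in NNUUWW: N×2, U×2, W×2.
So there are 6! / (2!·2!·2!) = 90 distinguishable arrangements.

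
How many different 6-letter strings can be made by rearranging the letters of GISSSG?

The 6 letters of GISSSG have repeats: G appearing twice and S appearing 3 times.
The number of distinct arrangements is 6!/(3!·2!) = 720/12 = 60.

60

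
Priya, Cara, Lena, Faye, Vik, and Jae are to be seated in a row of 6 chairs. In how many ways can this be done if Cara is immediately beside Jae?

240

Glue Cara and Jae into one block (2 internal orders), leaving 5 units to arrange in a row.
So the count is 2·(5)! = 240.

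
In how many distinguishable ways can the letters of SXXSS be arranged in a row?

10

SXXSS has 5 letters with S appearing 3 times and X appearing twice.
The number of distinct arrangements is 5!/(3!·2!) = 120/12 = 10.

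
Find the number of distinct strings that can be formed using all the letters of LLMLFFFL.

Letter multiplicities in LLMLFFFL: F×3, L×4, M×1.
The number of distinct arrangements is 8!/(4!·3!) = 40320/144 = 280.

280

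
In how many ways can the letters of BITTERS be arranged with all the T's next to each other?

Treat the 2 copies of T as a single block. The multiset to arrange is then {TT, B, E, I, R, S}, 6 items in all.
All 6 items are distinct, so there are (6)! = 720 arrangements.

720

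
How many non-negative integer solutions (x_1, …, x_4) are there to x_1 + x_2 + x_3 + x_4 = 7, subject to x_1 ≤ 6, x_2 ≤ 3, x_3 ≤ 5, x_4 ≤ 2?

Without the upper bounds there are C(10,3) = 120 ways to split 7 among 4 variables.
Subtract solutions that violate a single cap (substitute x_i' = x_i − (cap_i+1)): x_1 ≥ 7 gives C(3,3) = 1; x_2 ≥ 4 gives C(6,3) = 20; x_3 ≥ 6 gives C(4,3) = 4; x_4 ≥ 3 gives C(7,3) = 35. Together 60.
Add back pairs where two caps are both exceeded: 0 + 0 + 0 + 0 + 1 + 0 = 1.
By inclusion–exclusion the count is 120 − 60 + 1 = 61.

61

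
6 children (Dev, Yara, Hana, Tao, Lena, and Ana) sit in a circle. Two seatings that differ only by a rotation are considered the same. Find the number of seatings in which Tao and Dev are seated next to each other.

Treat {Tao, Dev} as one unit (2 internal orders) and seat the resulting 5 units around the table: (4)! circular arrangements.
So 2 × (4)! = 2 × 24 = 48.

48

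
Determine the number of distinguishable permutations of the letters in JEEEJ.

10

JEEEJ has 5 letters with E appearing 3 times and J appearing twice.
Dividing 5! = 120 by 3!·2! = 12 for the repeated letters gives 10.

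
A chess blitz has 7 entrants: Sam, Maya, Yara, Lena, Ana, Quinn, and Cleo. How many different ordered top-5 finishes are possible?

2520

This is an ordered selection of 5 from 7: P(7,5).
That gives 7 × 6 × 5 × 4 × 3 = 2520.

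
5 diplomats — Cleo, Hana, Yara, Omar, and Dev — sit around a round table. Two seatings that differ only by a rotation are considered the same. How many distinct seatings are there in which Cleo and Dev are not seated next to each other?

12

All circular seatings of 5 people number (4)! = 24.
Those with Cleo next to Dev: fuse the pair into one unit and seat 4 units around a circle — 2·(3)! = 12.
Subtracting, 24 − 12 = 12.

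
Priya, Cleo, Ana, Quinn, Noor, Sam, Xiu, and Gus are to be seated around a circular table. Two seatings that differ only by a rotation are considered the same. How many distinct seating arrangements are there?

5040

Around a circle, 8 distinct people have 8!/8 = (7)! = 5040 rotationally distinct seatings.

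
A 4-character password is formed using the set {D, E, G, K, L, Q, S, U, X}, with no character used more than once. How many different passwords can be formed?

With no repetition, fill the 4 characters in order: 9 choices, then 8, down to 6.
That product is 9 × 8 × 7 × 6 = 3024.

3024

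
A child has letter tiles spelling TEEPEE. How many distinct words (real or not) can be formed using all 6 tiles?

The 6 letters of TEEPEE have repeats: E appearing 4 times.
Dividing 6! = 720 by 4! = 24 for the repeated letters gives 30.

30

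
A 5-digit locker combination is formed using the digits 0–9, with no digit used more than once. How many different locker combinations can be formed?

This is a permutation of 5 out of 10: P(10,5) = 10!/5!.
That product is 10 × 9 × 8 × 7 × 6 = 30240.

30240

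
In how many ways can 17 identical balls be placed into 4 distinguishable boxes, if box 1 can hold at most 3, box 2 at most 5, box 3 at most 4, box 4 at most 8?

20

Without the upper bounds there are C(20,3) = 1140 ways to split 17 among 4 boxes.
Subtract solutions that violate a single cap (substitute x_i' = x_i − (cap_i+1)): x_1 ≥ 4 gives C(16,3) = 560; x_2 ≥ 6 gives C(14,3) = 364; x_3 ≥ 5 gives C(15,3) = 455; x_4 ≥ 9 gives C(11,3) = 165. Together 1544.
Add back pairs where two caps are both exceeded: 120 + 165 + 35 + 84 + 10 + 20 = 434.
Subtract triples: 10 + 0 + 0 + 0 = 10.
By inclusion–exclusion the count is 1140 − 1544 + 434 − 10 = 20.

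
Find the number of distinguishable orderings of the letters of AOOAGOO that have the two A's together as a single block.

30

Treat the 2 copies of A as a single block. The multiset to arrange is then {AA, G, O, O, O, O}, 6 items in all.
That gives (6)!/(4!) = 30 arrangements.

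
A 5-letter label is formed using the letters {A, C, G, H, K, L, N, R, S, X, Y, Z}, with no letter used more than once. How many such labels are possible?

This is a permutation of 5 out of 12: P(12,5) = 12!/7!.
12 × 11 × 10 × 9 × 8 = 95040.

95040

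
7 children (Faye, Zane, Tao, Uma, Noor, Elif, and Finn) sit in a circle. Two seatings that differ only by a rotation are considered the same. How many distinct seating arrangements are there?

Fix one person's seat to break rotational symmetry; the remaining 6 people can be arranged in (6)! = 720 ways.

720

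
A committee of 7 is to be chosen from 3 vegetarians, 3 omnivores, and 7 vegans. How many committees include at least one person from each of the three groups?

With no constraint there are C(13,7) = 1716 possible selections.
Selections missing a whole group: no vegetarians → C(10,7) = 120; no omnivores → C(10,7) = 120; no vegans → C(6,7) = 0.
Add back selections omitting two groups (i.e. drawn from a single group): C(3,7) + C(3,7) + C(7,7) = 1.
By inclusion–exclusion: 1716 − 240 + 1 = 1477.

1477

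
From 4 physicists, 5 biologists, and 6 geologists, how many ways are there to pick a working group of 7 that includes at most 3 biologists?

5790

Split by how many biologists are chosen (0 through 3).
Sum: C(5,0)·C(10,7) + C(5,1)·C(10,6) + C(5,2)·C(10,5) + C(5,3)·C(10,4) = 120 + 1050 + 2520 + 2100 = 5790.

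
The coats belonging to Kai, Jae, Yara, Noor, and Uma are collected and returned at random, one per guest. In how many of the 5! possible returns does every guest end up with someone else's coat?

44

This is the derangement count D_5: permutations of 5 items with no fixed point.
By inclusion–exclusion this is Σ_{j=0}^{5} (−1)^j C(5,j)·(5−j)!.
Computing: 120 − 120 + 60 − 20 + 5 − 1 = 44.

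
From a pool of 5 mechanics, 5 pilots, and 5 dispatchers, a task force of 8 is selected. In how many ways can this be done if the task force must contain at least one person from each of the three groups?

Total 8-person selections from all 15: C(15,8) = 6435.
Subtract selections that omit an entire group: no mechanics → C(10,8) = 45; no pilots → C(10,8) = 45; no dispatchers → C(10,8) = 45.
Add back selections omitting two groups (i.e. drawn from a single group): C(5,8) + C(5,8) + C(5,8) = 0.
By inclusion–exclusion: 6435 − 135 + 0 = 6300.

6300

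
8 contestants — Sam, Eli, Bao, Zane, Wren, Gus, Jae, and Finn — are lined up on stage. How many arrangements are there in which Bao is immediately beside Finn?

10080

Glue Bao and Finn into one block (2 internal orders), leaving 7 units to arrange in a row.
So the count is 2·(7)! = 10080.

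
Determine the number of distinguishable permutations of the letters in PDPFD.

The 5 letters of PDPFD have repeats: D appearing twice and P appearing twice.
So there are 5! / (2!·2!) = 30 distinguishable arrangements.

30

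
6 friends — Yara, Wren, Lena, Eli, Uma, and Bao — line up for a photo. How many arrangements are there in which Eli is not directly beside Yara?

480

Of the 6! = 720 arrangements, those with Eli and Yara adjacent number 2 × 5! = 240 (treat the pair as a block with 2 internal orders).
Complementary counting: 720 − 240 = 480.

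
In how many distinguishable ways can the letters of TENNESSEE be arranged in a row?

The 9 letters of TENNESSEE have repeats: E appearing 4 times, N appearing twice, and S appearing twice.
So there are 9! / (4!·2!·2!) = 3780 distinguishable arrangements.

3780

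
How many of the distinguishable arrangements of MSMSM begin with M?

With the first slot taken by M, it remains to arrange the other 4 letters (SMSM).
Those 4 letters have M appearing twice and S appearing twice, giving (4)!/(2!·2!) = 6.

6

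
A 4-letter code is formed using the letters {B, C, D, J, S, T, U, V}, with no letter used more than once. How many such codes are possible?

1680

With no repetition, fill the 4 letters in order: 8 choices, then 7, down to 5.
8 × 7 × 6 × 5 = 1680.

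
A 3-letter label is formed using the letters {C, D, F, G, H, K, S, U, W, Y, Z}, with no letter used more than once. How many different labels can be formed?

Choose and order 3 of the 11 symbols: the first letter has 11 options, the next 10, then 9.
That product is 11 × 10 × 9 = 990.

990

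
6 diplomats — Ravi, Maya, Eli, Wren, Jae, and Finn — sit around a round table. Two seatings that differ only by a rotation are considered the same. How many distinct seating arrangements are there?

120

Around a circle, 6 distinct people have 6!/6 = (5)! = 120 rotationally distinct seatings.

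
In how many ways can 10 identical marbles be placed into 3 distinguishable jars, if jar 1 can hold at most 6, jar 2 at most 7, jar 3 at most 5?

By stars and bars, unrestricted non-negative solutions to x_1+…+x_3 = 10 number C(10+2,2) = 66.
Subtract solutions that violate a single cap (substitute x_i' = x_i − (cap_i+1)): x_1 ≥ 7 gives C(5,2) = 10; x_2 ≥ 8 gives C(4,2) = 6; x_3 ≥ 6 gives C(6,2) = 15. Together 31.
No two caps can be exceeded simultaneously, so the pair terms are all 0.
By inclusion–exclusion the count is 66 − 31 + 0 = 35.

35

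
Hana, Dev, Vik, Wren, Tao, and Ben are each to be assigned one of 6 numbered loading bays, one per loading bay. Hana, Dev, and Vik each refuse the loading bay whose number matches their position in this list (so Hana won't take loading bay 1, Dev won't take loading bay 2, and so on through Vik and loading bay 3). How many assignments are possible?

Let Aᵢ (for i ∈ {1, 2, 3}) be the placements that put person i in their forbidden loading bay. Any j of these fix j positions, leaving (6−j)! ways to fill the rest, and there are C(3,j) ways to pick which j.
By inclusion–exclusion, the number of valid placements is Σ_{j=0}^{3} (−1)^j C(3,j)·(6−j)!.
Computing: 720 − 360 + 72 − 6 = 426.

426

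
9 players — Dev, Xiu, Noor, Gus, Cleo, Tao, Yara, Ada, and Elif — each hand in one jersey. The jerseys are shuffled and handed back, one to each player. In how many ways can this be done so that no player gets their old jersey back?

This is the derangement count D_9: permutations of 9 items with no fixed point.
By inclusion–exclusion this is Σ_{j=0}^{9} (−1)^j C(9,j)·(9−j)!.
Computing: 362880 − 362880 + 181440 − 60480 + 15120 − 3024 + 504 − 72 + 9 − 1 = 133496.

133496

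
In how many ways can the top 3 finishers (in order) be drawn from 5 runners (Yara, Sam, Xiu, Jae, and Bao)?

There are 5 choices for 1st place, 4 for 2nd, and 3 for 3rd.
That gives 5 × 4 × 3 = 60.

60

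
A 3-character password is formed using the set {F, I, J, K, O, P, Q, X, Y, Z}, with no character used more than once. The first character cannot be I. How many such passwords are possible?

648

The first character has 10−1 = 9 choices (anything except I).
The remaining 2 characters are filled from the other 9 symbols without repetition: 9 × 8 = 72.
Total: 9 × 72 = 648.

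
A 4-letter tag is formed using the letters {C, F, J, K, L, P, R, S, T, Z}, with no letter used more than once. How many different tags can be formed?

With no repetition, fill the 4 letters in order: 10 choices, then 9, down to 7.
That product is 10 × 9 × 8 × 7 = 5040.

5040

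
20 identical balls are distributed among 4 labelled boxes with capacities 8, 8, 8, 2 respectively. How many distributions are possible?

64

Ignoring the caps, the number of non-negative solutions to x_1+…+x_4 = 20 is C(23,3) = 1771.
Subtract solutions that violate a single cap (substitute x_i' = x_i − (cap_i+1)): x_1 ≥ 9 gives C(14,3) = 364; x_2 ≥ 9 gives C(14,3) = 364; x_3 ≥ 9 gives C(14,3) = 364; x_4 ≥ 3 gives C(20,3) = 1140. Together 2232.
Add back pairs where two caps are both exceeded: 10 + 10 + 165 + 10 + 165 + 165 = 525.
By inclusion–exclusion the count is 1771 − 2232 + 525 = 64.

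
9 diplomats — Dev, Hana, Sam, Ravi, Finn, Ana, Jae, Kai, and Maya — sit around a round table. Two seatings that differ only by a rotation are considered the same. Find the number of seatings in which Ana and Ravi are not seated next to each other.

30240

Without the restriction there are (8)! = 40320 seatings.
Seatings with Ana beside Ravi: treat them as a block with 2 internal orders, giving 2 × (7)! = 10080.
Subtracting, 40320 − 10080 = 30240.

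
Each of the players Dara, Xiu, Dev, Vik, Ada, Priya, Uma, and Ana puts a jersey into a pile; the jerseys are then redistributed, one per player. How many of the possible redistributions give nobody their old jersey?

This is the derangement count D_8: permutations of 8 items with no fixed point.
By inclusion–exclusion this is Σ_{j=0}^{8} (−1)^j C(8,j)·(8−j)!.
Computing: 40320 − 40320 + 20160 − 6720 + 1680 − 336 + 56 − 8 + 1 = 14833.

14833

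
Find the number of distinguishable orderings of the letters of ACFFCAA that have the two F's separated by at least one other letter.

There are 7!/(3!·2!·2!) = 210 arrangements of ACFFCAA in total.
If the two F's are adjacent, glue them into one block, leaving 6 items to arrange: (6)!/(3!·2!) = 60 ways.
Hence 210 − 60 = 150.

150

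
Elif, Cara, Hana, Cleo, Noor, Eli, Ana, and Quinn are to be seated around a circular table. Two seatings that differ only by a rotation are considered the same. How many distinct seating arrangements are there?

5040

Fix one person's seat to break rotational symmetry; the remaining 7 people can be arranged in (7)! = 5040 ways.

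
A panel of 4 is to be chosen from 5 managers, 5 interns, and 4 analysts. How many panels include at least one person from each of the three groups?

Total 4-person selections from all 14: C(14,4) = 1001.
Subtract selections that omit an entire group: no managers → C(9,4) = 126; no interns → C(9,4) = 126; no analysts → C(10,4) = 210.
Add back selections omitting two groups (i.e. drawn from a single group): C(5,4) + C(5,4) + C(4,4) = 11.
By inclusion–exclusion: 1001 − 462 + 11 = 550.

550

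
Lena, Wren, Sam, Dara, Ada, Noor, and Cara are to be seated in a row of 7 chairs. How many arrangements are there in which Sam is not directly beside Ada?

Of the 7! = 5040 arrangements, those with Sam and Ada adjacent number 2 × 6! = 1440 (treat the pair as a block with 2 internal orders).
So 5040 − 1440 = 3600 arrangements keep them apart.

3600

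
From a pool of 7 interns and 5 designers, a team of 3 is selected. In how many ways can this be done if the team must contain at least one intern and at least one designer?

With no constraint there are C(12,3) = 220 possible selections.
Subtract selections that omit an entire group: no interns → C(5,3) = 10; no designers → C(7,3) = 35.
Both groups omitted at once is impossible, so 220 − 45 = 175.

175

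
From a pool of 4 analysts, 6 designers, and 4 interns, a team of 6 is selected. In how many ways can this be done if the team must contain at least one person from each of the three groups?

2556

Total 6-person selections from all 14: C(14,6) = 3003.
Subtract selections that omit an entire group: no analysts → C(10,6) = 210; no designers → C(8,6) = 28; no interns → C(10,6) = 210.
Add back selections omitting two groups (i.e. drawn from a single group): C(4,6) + C(6,6) + C(4,6) = 1.
By inclusion–exclusion: 3003 − 448 + 1 = 2556.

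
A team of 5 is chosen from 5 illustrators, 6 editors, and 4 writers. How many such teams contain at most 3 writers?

Split by how many writers are chosen (0 through 3).
Sum: C(4,0)·C(11,5) + C(4,1)·C(11,4) + C(4,2)·C(11,3) + C(4,3)·C(11,2) = 462 + 1320 + 990 + 220 = 2992.

2992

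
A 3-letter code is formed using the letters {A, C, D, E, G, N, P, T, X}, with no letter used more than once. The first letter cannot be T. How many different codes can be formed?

The first letter has 9−1 = 8 choices (anything except T).
The remaining 2 letters are filled from the other 8 symbols without repetition: 8 × 7 = 56.
Total: 8 × 56 = 448.

448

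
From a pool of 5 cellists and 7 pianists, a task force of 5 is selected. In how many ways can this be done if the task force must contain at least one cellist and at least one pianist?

770

Unrestricted: C(12,5) = 792 ways to pick any 5 of the 12.
Subtract selections that omit an entire group: no cellists → C(7,5) = 21; no pianists → C(5,5) = 1.
Both groups omitted at once is impossible, so 792 − 22 = 770.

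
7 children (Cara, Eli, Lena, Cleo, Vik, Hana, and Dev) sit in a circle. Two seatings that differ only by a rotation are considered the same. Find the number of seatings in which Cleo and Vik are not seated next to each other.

Without the restriction there are (6)! = 720 seatings.
Those with Cleo next to Vik: fuse the pair into one unit and seat 6 units around a circle — 2·(5)! = 240.
Subtracting, 720 − 240 = 480.

480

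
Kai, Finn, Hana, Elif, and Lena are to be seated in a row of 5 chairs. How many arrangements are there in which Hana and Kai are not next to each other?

There are 5! = 120 arrangements in all. If Hana and Kai are adjacent, merging them into one block gives 2·(4)! = 48 arrangements.
So 120 − 48 = 72 arrangements keep them apart.

72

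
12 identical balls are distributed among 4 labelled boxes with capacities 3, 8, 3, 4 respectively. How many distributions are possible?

By stars and bars, unrestricted non-negative solutions to x_1+…+x_4 = 12 number C(12+3,3) = 455.
Subtract solutions that violate a single cap (substitute x_i' = x_i − (cap_i+1)): x_1 ≥ 4 gives C(11,3) = 165; x_2 ≥ 9 gives C(6,3) = 20; x_3 ≥ 4 gives C(11,3) = 165; x_4 ≥ 5 gives C(10,3) = 120. Together 470.
Add back pairs where two caps are both exceeded: 0 + 35 + 20 + 0 + 0 + 20 = 75.
By inclusion–exclusion the count is 455 − 470 + 75 = 60.

60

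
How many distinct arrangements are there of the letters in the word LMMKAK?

Letter multiplicities in LMMKAK: A×1, K×2, L×1, M×2.
So there are 6! / (2!·2!) = 180 distinguishable arrangements.

180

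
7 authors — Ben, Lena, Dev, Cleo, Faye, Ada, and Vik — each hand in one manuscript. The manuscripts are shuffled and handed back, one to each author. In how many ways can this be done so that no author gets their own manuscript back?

Count assignments avoiding every fixed point. For any j of the 7 authors fixed to their own manuscript, the other 7−j can be arranged in (7−j)! ways.
By inclusion–exclusion this is Σ_{j=0}^{7} (−1)^j C(7,j)·(7−j)!.
Computing: 5040 − 5040 + 2520 − 840 + 210 − 42 + 7 − 1 = 1854.

1854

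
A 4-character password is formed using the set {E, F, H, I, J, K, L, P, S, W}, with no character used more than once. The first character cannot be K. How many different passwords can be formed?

The first character has 10−1 = 9 choices (anything except K).
The remaining 3 characters are filled from the other 9 symbols without repetition: 9 × 8 × 7 = 504.
Total: 9 × 504 = 4536.

4536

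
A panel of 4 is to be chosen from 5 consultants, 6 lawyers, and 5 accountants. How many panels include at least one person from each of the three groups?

975

With no constraint there are C(16,4) = 1820 possible selections.
Subtract selections that omit an entire group: no consultants → C(11,4) = 330; no lawyers → C(10,4) = 210; no accountants → C(11,4) = 330.
Add back selections omitting two groups (i.e. drawn from a single group): C(5,4) + C(6,4) + C(5,4) = 25.
By inclusion–exclusion: 1820 − 870 + 25 = 975.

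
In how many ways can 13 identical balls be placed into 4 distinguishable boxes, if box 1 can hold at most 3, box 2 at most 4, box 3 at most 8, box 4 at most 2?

30

Ignoring the caps, the number of non-negative solutions to x_1+…+x_4 = 13 is C(16,3) = 560.
Subtract solutions that violate a single cap (substitute x_i' = x_i − (cap_i+1)): x_1 ≥ 4 gives C(12,3) = 220; x_2 ≥ 5 gives C(11,3) = 165; x_3 ≥ 9 gives C(7,3) = 35; x_4 ≥ 3 gives C(13,3) = 286. Together 706.
Add back pairs where two caps are both exceeded: 35 + 1 + 84 + 0 + 56 + 4 = 180.
Subtract triples: 0 + 4 + 0 + 0 = 4.
By inclusion–exclusion the count is 560 − 706 + 180 − 4 = 30.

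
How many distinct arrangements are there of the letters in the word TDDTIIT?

The 7 letters of TDDTIIT have repeats: D appearing twice, I appearing twice, and T appearing 3 times.
The number of distinct arrangements is 7!/(3!·2!·2!) = 5040/24 = 210.

210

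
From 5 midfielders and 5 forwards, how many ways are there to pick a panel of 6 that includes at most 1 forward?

Split by how many forwards are chosen (0 through 1).
Sum: C(5,0)·C(5,6) + C(5,1)·C(5,5) = 0 + 5 = 5.

5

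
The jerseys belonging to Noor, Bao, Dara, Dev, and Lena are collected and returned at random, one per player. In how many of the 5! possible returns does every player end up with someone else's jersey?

44

Let Aᵢ be the assignments in which player i gets their old jersey. We want the size of the complement of A₁∪…∪A_5.
By inclusion–exclusion this is Σ_{j=0}^{5} (−1)^j C(5,j)·(5−j)!.
Computing: 120 − 120 + 60 − 20 + 5 − 1 = 44.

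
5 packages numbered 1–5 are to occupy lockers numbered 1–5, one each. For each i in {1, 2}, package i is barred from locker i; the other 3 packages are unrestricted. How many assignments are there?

Let Aᵢ (for i ∈ {1, 2}) be the placements that put package i in its forbidden locker. Any j of these fix j positions, leaving (5−j)! ways to fill the rest, and there are C(2,j) ways to pick which j.
By inclusion–exclusion, the number of valid placements is Σ_{j=0}^{2} (−1)^j C(2,j)·(5−j)!.
Computing: 120 − 48 + 6 = 78.

78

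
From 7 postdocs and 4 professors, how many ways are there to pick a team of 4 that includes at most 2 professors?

301

Split by how many professors are chosen (0 through 2).
Sum: C(4,0)·C(7,4) + C(4,1)·C(7,3) + C(4,2)·C(7,2) = 35 + 140 + 126 = 301.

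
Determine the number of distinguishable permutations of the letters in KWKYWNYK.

Letter multiplicities in KWKYWNYK: K×3, N×1, W×2, Y×2.
Dividing 8! = 40320 by 3!·2!·2! = 24 for the repeated letters gives 1680.

1680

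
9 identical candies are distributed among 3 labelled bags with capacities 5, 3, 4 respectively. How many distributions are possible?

Ignoring the caps, the number of non-negative solutions to x_1+…+x_3 = 9 is C(11,2) = 55.
Subtract solutions that violate a single cap (substitute x_i' = x_i − (cap_i+1)): x_1 ≥ 6 gives C(5,2) = 10; x_2 ≥ 4 gives C(7,2) = 21; x_3 ≥ 5 gives C(6,2) = 15. Together 46.
Add back pairs where two caps are both exceeded: 0 + 0 + 1 = 1.
By inclusion–exclusion the count is 55 − 46 + 1 = 10.

10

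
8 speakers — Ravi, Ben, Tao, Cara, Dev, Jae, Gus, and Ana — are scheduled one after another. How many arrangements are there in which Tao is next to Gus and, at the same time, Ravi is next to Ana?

Treat {Tao,Gus} as one block (2 orders) and {Ravi,Ana} as another (2 orders).
That leaves 6 units to arrange: 2 × 2 × 6! = 4 × 720 = 2880.

2880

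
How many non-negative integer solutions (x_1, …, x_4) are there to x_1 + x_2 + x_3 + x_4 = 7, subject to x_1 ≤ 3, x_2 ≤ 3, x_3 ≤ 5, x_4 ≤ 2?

By stars and bars, unrestricted non-negative solutions to x_1+…+x_4 = 7 number C(7+3,3) = 120.
Subtract solutions that violate a single cap (substitute x_i' = x_i − (cap_i+1)): x_1 ≥ 4 gives C(6,3) = 20; x_2 ≥ 4 gives C(6,3) = 20; x_3 ≥ 6 gives C(4,3) = 4; x_4 ≥ 3 gives C(7,3) = 35. Together 79.
Add back pairs where two caps are both exceeded: 0 + 0 + 1 + 0 + 1 + 0 = 2.
By inclusion–exclusion the count is 120 − 79 + 2 = 43.

43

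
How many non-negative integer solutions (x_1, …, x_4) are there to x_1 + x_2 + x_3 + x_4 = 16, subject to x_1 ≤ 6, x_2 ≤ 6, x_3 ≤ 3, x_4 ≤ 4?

20

By stars and bars, unrestricted non-negative solutions to x_1+…+x_4 = 16 number C(16+3,3) = 969.
Subtract solutions that violate a single cap (substitute x_i' = x_i − (cap_i+1)): x_1 ≥ 7 gives C(12,3) = 220; x_2 ≥ 7 gives C(12,3) = 220; x_3 ≥ 4 gives C(15,3) = 455; x_4 ≥ 5 gives C(14,3) = 364. Together 1259.
Add back pairs where two caps are both exceeded: 10 + 56 + 35 + 56 + 35 + 120 = 312.
Subtract triples: 0 + 0 + 1 + 1 = 2.
By inclusion–exclusion the count is 969 − 1259 + 312 − 2 = 20.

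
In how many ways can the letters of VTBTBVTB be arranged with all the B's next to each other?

Treat the 3 copies of B as a single block. The multiset to arrange is then {BBB, T, T, T, V, V}, 6 items in all.
That gives (6)!/(3!·2!) = 60 arrangements.

60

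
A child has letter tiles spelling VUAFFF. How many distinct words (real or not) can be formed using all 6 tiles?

120

Letter multiplicities in VUAFFF: A×1, F×3, U×1, V×1.
So there are 6! / (3!) = 120 distinguishable arrangements.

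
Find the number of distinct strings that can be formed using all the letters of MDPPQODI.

10080

Letter multiplicities in MDPPQODI: D×2, I×1, M×1, O×1, P×2, Q×1.
The number of distinct arrangements is 8!/(2!·2!) = 40320/4 = 10080.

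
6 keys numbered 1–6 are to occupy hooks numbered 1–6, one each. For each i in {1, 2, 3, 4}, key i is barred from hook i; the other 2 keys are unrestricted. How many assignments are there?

362

Let Aᵢ (for 1 ≤ i ≤ 4) be the placements that put key i in its forbidden hook. Any j of these fix j positions, leaving (6−j)! ways to fill the rest, and there are C(4,j) ways to pick which j.
By inclusion–exclusion, the number of valid placements is Σ_{j=0}^{4} (−1)^j C(4,j)·(6−j)!.
Computing: 720 − 480 + 144 − 24 + 2 = 362.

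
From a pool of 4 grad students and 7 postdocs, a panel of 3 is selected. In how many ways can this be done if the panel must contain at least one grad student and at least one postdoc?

Unrestricted: C(11,3) = 165 ways to pick any 3 of the 11.
Subtract selections that omit an entire group: no grad students → C(7,3) = 35; no postdocs → C(4,3) = 4.
Both groups omitted at once is impossible, so 165 − 39 = 126.

126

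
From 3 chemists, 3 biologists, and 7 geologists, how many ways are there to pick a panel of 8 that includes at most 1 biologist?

Split by how many biologists are chosen (0 through 1).
Sum: C(3,0)·C(10,8) + C(3,1)·C(10,7) = 45 + 360 = 405.

405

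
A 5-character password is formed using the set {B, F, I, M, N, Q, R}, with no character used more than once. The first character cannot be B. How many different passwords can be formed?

2160

The first character has 7−1 = 6 choices (anything except B).
The remaining 4 characters are filled from the other 6 symbols without repetition: 6 × 5 × 4 × 3 = 360.
Total: 6 × 360 = 2160.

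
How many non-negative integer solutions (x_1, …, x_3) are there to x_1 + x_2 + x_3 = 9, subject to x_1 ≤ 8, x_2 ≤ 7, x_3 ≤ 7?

48

Without the upper bounds there are C(11,2) = 55 ways to split 9 among 3 variables.
Subtract solutions that violate a single cap (substitute x_i' = x_i − (cap_i+1)): x_1 ≥ 9 gives C(2,2) = 1; x_2 ≥ 8 gives C(3,2) = 3; x_3 ≥ 8 gives C(3,2) = 3. Together 7.
No two caps can be exceeded simultaneously, so the pair terms are all 0.
By inclusion–exclusion the count is 55 − 7 + 0 = 48.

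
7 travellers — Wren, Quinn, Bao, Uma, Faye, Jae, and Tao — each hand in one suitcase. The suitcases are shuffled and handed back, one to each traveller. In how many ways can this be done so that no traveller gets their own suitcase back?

1854

Let Aᵢ be the assignments in which traveller i gets their own suitcase. We want the size of the complement of A₁∪…∪A_7.
By inclusion–exclusion this is Σ_{j=0}^{7} (−1)^j C(7,j)·(7−j)!.
Computing: 5040 − 5040 + 2520 − 840 + 210 − 42 + 7 − 1 = 1854.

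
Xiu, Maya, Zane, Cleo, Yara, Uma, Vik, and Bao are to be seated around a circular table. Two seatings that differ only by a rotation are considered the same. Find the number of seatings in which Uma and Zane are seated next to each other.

Treat {Uma, Zane} as one unit (2 internal orders) and seat the resulting 7 units around the table: (6)! circular arrangements.
So 2 × (6)! = 2 × 720 = 1440.

1440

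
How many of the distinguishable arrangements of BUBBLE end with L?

20

With the last slot taken by L, it remains to arrange the other 5 letters (BUBBE).
Those 5 letters have B appearing 3 times, giving (5)!/(3!) = 20.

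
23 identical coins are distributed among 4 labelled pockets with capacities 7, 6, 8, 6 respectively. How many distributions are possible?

35

By stars and bars, unrestricted non-negative solutions to x_1+…+x_4 = 23 number C(23+3,3) = 2600.
Subtract solutions that violate a single cap (substitute x_i' = x_i − (cap_i+1)): x_1 ≥ 8 gives C(18,3) = 816; x_2 ≥ 7 gives C(19,3) = 969; x_3 ≥ 9 gives C(17,3) = 680; x_4 ≥ 7 gives C(19,3) = 969. Together 3434.
Add back pairs where two caps are both exceeded: 165 + 84 + 165 + 120 + 220 + 120 = 874.
Subtract triples: 0 + 4 + 0 + 1 = 5.
By inclusion–exclusion the count is 2600 − 3434 + 874 − 5 = 35.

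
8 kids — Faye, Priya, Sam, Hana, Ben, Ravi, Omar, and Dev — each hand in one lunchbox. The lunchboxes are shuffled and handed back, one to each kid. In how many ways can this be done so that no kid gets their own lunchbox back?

Let Aᵢ be the assignments in which kid i gets their own lunchbox. We want the size of the complement of A₁∪…∪A_8.
By inclusion–exclusion this is Σ_{j=0}^{8} (−1)^j C(8,j)·(8−j)!.
Computing: 40320 − 40320 + 20160 − 6720 + 1680 − 336 + 56 − 8 + 1 = 14833.

14833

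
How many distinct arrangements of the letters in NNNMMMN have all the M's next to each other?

Treat the 3 copies of M as a single block. The multiset to arrange is then {MMM, N, N, N, N}, 5 items in all.
That gives (5)!/(4!) = 5 arrangements.

5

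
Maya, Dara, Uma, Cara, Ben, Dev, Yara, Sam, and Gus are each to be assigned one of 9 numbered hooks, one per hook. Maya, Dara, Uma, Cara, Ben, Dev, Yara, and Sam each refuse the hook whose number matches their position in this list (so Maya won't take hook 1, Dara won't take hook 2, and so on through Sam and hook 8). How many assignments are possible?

148329

Let Aᵢ (for 1 ≤ i ≤ 8) be the placements that put person i in their forbidden hook. Any j of these fix j positions, leaving (9−j)! ways to fill the rest, and there are C(8,j) ways to pick which j.
By inclusion–exclusion, the number of valid placements is Σ_{j=0}^{8} (−1)^j C(8,j)·(9−j)!.
Computing: 362880 − 322560 + 141120 − 40320 + 8400 − 1344 + 168 − 16 + 1 = 148329.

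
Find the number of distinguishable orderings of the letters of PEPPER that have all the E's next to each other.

20

Treat the 2 copies of E as a single block. The multiset to arrange is then {EE, P, P, P, R}, 5 items in all.
That gives (5)!/(3!) = 20 arrangements.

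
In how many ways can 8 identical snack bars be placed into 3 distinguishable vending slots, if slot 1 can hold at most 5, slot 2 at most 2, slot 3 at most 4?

By stars and bars, unrestricted non-negative solutions to x_1+…+x_3 = 8 number C(8+2,2) = 45.
Subtract solutions that violate a single cap (substitute x_i' = x_i − (cap_i+1)): x_1 ≥ 6 gives C(4,2) = 6; x_2 ≥ 3 gives C(7,2) = 21; x_3 ≥ 5 gives C(5,2) = 10. Together 37.
Add back pairs where two caps are both exceeded: 0 + 0 + 1 = 1.
By inclusion–exclusion the count is 45 − 37 + 1 = 9.

9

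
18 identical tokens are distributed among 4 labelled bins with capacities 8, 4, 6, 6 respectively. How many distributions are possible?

By stars and bars, unrestricted non-negative solutions to x_1+…+x_4 = 18 number C(18+3,3) = 1330.
Subtract solutions that violate a single cap (substitute x_i' = x_i − (cap_i+1)): x_1 ≥ 9 gives C(12,3) = 220; x_2 ≥ 5 gives C(16,3) = 560; x_3 ≥ 7 gives C(14,3) = 364; x_4 ≥ 7 gives C(14,3) = 364. Together 1508.
Add back pairs where two caps are both exceeded: 35 + 10 + 10 + 84 + 84 + 35 = 258.
By inclusion–exclusion the count is 1330 − 1508 + 258 = 80.

80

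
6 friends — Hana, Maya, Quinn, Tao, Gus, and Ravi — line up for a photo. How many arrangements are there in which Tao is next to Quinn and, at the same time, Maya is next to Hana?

Treat {Tao,Quinn} as one block (2 orders) and {Maya,Hana} as another (2 orders).
That leaves 4 units to arrange: 2 × 2 × 4! = 4 × 24 = 96.

96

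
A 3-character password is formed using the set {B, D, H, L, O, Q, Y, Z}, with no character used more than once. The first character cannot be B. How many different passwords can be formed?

The first character has 8−1 = 7 choices (anything except B).
The remaining 2 characters are filled from the other 7 symbols without repetition: 7 × 6 = 42.
Total: 7 × 42 = 294.

294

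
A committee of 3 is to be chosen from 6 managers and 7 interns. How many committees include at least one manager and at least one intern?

231

With no constraint there are C(13,3) = 286 possible selections.
Selections missing a whole group: no managers → C(7,3) = 35; no interns → C(6,3) = 20.
Both groups omitted at once is impossible, so 286 − 55 = 231.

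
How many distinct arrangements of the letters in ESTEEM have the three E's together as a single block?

Treat the 3 copies of E as a single block. The multiset to arrange is then {EEE, M, S, T}, 4 items in all.
All 4 items are distinct, so there are (4)! = 24 arrangements.

24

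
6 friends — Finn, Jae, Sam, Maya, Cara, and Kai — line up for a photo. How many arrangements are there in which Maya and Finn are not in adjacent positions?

There are 6! = 720 arrangements in all. If Maya and Finn are adjacent, merging them into one block gives 2·(5)! = 240 arrangements.
So 720 − 240 = 480 arrangements keep them apart.

480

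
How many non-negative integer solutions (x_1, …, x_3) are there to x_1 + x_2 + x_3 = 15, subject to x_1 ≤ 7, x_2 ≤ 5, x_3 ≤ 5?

Ignoring the caps, the number of non-negative solutions to x_1+…+x_3 = 15 is C(17,2) = 136.
Subtract solutions that violate a single cap (substitute x_i' = x_i − (cap_i+1)): x_1 ≥ 8 gives C(9,2) = 36; x_2 ≥ 6 gives C(11,2) = 55; x_3 ≥ 6 gives C(11,2) = 55. Together 146.
Add back pairs where two caps are both exceeded: 3 + 3 + 10 = 16.
By inclusion–exclusion the count is 136 − 146 + 16 = 6.

6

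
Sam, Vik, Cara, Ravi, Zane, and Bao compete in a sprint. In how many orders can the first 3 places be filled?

This is an ordered selection of 3 from 6: P(6,3).
That gives 6 × 5 × 4 = 120.

120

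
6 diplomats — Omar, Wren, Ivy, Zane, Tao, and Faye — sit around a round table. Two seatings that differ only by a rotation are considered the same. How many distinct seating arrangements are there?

120

Around a circle, 6 distinct people have 6!/6 = (5)! = 120 rotationally distinct seatings.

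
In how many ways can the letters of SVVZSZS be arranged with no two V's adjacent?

Total arrangements of SVVZSZS: 7!/(3!·2!·2!) = 210.
If the two V's are adjacent, glue them into one block, leaving 6 items to arrange: (6)!/(3!·2!) = 60 ways.
Subtracting, 210 − 60 = 150 arrangements keep the V's apart.

150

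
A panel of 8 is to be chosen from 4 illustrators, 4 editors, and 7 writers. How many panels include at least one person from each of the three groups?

Total 8-person selections from all 15: C(15,8) = 6435.
Selections missing a whole group: no illustrators → C(11,8) = 165; no editors → C(11,8) = 165; no writers → C(8,8) = 1.
Add back selections omitting two groups (i.e. drawn from a single group): C(4,8) + C(4,8) + C(7,8) = 0.
By inclusion–exclusion: 6435 − 331 + 0 = 6104.

6104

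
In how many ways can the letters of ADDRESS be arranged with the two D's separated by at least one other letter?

900

There are 7!/(2!·2!) = 1260 arrangements of ADDRESS in total.
If the two D's are adjacent, glue them into one block, leaving 6 items to arrange: (6)!/(2!) = 360 ways.
Hence 1260 − 360 = 900.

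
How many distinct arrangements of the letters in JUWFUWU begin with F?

With the first slot taken by F, it remains to arrange the other 6 letters (JUWUWU).
Those 6 letters have U appearing 3 times and W appearing twice, giving (6)!/(3!·2!) = 60.

60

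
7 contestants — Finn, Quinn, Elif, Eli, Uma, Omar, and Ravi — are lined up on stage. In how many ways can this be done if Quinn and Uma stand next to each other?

Glue Quinn and Uma into one block (2 internal orders), leaving 6 units to arrange in a row.
That gives 2 × 6! = 2 × 720 = 1440.

1440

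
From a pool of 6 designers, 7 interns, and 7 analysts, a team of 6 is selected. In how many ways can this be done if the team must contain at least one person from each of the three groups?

Unrestricted: C(20,6) = 38760 ways to pick any 6 of the 20.
Selections missing a whole group: no designers → C(14,6) = 3003; no interns → C(13,6) = 1716; no analysts → C(13,6) = 1716.
Add back selections omitting two groups (i.e. drawn from a single group): C(6,6) + C(7,6) + C(7,6) = 15.
By inclusion–exclusion: 38760 − 6435 + 15 = 32340.

32340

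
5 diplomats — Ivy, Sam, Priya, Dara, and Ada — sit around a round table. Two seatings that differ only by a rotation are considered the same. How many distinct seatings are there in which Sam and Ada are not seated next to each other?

12

Without the restriction there are (4)! = 24 seatings.
Those with Sam next to Ada: fuse the pair into one unit and seat 4 units around a circle — 2·(3)! = 12.
Subtracting, 24 − 12 = 12.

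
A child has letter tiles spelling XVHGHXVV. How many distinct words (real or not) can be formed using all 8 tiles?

Letter multiplicities in XVHGHXVV: G×1, H×2, V×3, X×2.
Dividing 8! = 40320 by 3!·2!·2! = 24 for the repeated letters gives 1680.

1680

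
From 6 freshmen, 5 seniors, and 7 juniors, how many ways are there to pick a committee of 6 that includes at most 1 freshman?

5676

Split by how many freshmen are chosen (0 through 1).
Sum: C(6,0)·C(12,6) + C(6,1)·C(12,5) = 924 + 4752 = 5676.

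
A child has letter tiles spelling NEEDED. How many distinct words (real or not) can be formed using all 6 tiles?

60

NEEDED has 6 letters with D appearing twice and E appearing 3 times.
The number of distinct arrangements is 6!/(3!·2!) = 720/12 = 60.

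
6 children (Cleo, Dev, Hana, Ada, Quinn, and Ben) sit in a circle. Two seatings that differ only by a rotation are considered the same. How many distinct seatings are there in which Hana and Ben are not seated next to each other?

72

Without the restriction there are (5)! = 120 seatings.
Those with Hana next to Ben: fuse the pair into one unit and seat 5 units around a circle — 2·(4)! = 48.
Subtracting, 120 − 48 = 72.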